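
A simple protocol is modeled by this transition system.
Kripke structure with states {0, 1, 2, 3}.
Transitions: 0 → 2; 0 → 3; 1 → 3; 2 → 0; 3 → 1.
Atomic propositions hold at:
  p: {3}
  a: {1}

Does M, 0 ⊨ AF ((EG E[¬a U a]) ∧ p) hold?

No

Sat(¬a) = {0, 2, 3}
E[¬a U a]: least fixpoint, start Z0 = Sat(a) = {1}, add states in Sat(¬a) with some successor in Z. Z1 = {1, 3}; Z2 = {0, 1, 3}; Z3 = {0, 1, 2, 3}; fixed.
Sat(E[¬a U a]) = {0, 1, 2, 3}
EG E[¬a U a]: greatest fixpoint, start Z0 = {0, 1, 2, 3}, keep only states in Sat with some successor in Z. Already a fixed point.
Sat(EG E[¬a U a]) = {0, 1, 2, 3}
Sat((EG E[¬a U a]) ∧ p) = {3}
AF ((EG E[¬a U a]) ∧ p): least fixpoint, start Z0 = {3}, add states with every successor in Z. Z1 = {1, 3}; fixed.
Sat(AF ((EG E[¬a U a]) ∧ p)) = {1, 3}
0 ∉ Sat(AF ((EG E[¬a U a]) ∧ p)) = {1, 3}, so the formula does not hold at 0.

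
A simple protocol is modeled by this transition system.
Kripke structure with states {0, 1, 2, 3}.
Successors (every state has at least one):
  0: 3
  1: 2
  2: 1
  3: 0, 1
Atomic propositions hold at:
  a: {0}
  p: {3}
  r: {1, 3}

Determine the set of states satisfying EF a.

{0, 3}

EF a: least fixpoint, start Z0 = {0}, add states with some successor in Z. Z1 = {0, 3}; fixed.
Sat(EF a) = {0, 3}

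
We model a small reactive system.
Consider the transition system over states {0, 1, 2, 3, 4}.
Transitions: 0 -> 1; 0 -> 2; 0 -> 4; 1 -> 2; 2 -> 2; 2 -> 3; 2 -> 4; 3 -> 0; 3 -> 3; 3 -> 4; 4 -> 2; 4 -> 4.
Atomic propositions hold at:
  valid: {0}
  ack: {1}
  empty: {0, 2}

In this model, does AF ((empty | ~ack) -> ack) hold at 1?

Sat(~ack) = {0, 2, 3, 4}
Sat(empty | ~ack) = {0, 2, 3, 4}
Sat((empty | ~ack) -> ack) = {1}
AF ((empty | ~ack) -> ack): least fixpoint, start Z0 = {1}, add states with every successor in Z. Already a fixed point.
Sat(AF ((empty | ~ack) -> ack)) = {1}
1 ∈ Sat(AF ((empty | ~ack) -> ack)) = {1}, so the formula holds at 1.

Yes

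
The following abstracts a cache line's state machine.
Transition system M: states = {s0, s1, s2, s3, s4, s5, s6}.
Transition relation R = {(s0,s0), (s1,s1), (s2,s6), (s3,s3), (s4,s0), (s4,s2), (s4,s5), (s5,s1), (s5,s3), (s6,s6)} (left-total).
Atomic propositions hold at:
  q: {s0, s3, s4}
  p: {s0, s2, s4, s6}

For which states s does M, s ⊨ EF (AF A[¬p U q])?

{s0, s3, s4, s5}

Sat(¬p) = {s1, s3, s5}
A[¬p U q]: least fixpoint, start Z0 = Sat(q) = {s0, s3, s4}, add states in Sat(¬p) with every successor in Z. Already a fixed point.
Sat(A[¬p U q]) = {s0, s3, s4}
AF A[¬p U q]: least fixpoint, start Z0 = {s0, s3, s4}, add states with every successor in Z. Already a fixed point.
Sat(AF A[¬p U q]) = {s0, s3, s4}
EF (AF A[¬p U q]): least fixpoint, start Z0 = {s0, s3, s4}, add states with some successor in Z. Z1 = {s0, s3, s4, s5}; fixed.
Sat(EF (AF A[¬p U q])) = {s0, s3, s4, s5}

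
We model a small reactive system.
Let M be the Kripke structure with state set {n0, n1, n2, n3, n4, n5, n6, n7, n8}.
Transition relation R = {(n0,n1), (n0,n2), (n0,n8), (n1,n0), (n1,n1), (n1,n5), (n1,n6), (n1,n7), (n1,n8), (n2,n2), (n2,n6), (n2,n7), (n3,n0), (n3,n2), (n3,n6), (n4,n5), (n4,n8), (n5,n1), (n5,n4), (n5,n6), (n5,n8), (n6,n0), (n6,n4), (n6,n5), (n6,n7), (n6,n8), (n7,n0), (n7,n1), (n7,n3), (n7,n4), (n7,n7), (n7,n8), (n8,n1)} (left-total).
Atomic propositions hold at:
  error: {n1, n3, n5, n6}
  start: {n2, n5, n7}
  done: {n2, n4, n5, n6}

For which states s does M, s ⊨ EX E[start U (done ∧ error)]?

{n0, n1, n2, n3, n4, n5, n6}

Sat(done ∧ error) = {n5, n6}
E[start U (done ∧ error)]: least fixpoint, start Z0 = Sat((done ∧ error)) = {n5, n6}, add states in Sat(start) with some successor in Z. Z1 = {n2, n5, n6}; fixed.
Sat(E[start U (done ∧ error)]) = {n2, n5, n6}
Sat(EX E[start U (done ∧ error)]) = {s : some successor in {n2, n5, n6}} = {n0, n1, n2, n3, n4, n5, n6}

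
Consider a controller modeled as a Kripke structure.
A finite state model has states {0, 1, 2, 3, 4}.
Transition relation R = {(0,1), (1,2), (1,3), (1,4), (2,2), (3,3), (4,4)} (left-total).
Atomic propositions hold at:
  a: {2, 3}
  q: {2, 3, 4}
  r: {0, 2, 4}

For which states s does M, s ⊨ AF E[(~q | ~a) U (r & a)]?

Sat(~q) = {0, 1}
Sat(~a) = {0, 1, 4}
Sat(~q | ~a) = {0, 1, 4}
Sat(r & a) = {2}
E[(~q | ~a) U (r & a)]: least fixpoint, start Z0 = Sat((r & a)) = {2}, add states in Sat(~q | ~a) with some successor in Z. Z1 = {1, 2}; Z2 = {0, 1, 2}; fixed.
Sat(E[(~q | ~a) U (r & a)]) = {0, 1, 2}
AF E[(~q | ~a) U (r & a)]: least fixpoint, start Z0 = {0, 1, 2}, add states with every successor in Z. Already a fixed point.
Sat(AF E[(~q | ~a) U (r & a)]) = {0, 1, 2}

{0, 1, 2}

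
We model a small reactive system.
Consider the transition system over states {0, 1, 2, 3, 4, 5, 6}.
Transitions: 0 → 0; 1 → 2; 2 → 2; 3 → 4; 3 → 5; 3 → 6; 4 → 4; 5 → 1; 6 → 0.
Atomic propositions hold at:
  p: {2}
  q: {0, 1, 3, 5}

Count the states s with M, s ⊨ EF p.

EF p: least fixpoint, start Z0 = {2}, add states with some successor in Z. Z1 = {1, 2}; Z2 = {1, 2, 5}; Z3 = {1, 2, 3, 5}; fixed.
Sat(EF p) = {1, 2, 3, 5}
|Sat(EF p)| = |{1, 2, 3, 5}| = 4.

4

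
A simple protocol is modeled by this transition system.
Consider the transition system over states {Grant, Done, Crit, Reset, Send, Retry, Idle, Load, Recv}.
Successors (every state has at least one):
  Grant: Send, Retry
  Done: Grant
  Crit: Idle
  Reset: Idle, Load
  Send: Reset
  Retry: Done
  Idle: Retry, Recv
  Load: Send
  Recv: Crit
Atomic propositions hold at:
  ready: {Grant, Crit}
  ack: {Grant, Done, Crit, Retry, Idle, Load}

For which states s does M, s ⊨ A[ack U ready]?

A[ack U ready]: least fixpoint, start Z0 = Sat(ready) = {Grant, Crit}, add states in Sat(ack) with every successor in Z. Z1 = {Grant, Done, Crit}; Z2 = {Grant, Done, Crit, Retry}; fixed.
Sat(A[ack U ready]) = {Grant, Done, Crit, Retry}

{Grant, Done, Crit, Retry}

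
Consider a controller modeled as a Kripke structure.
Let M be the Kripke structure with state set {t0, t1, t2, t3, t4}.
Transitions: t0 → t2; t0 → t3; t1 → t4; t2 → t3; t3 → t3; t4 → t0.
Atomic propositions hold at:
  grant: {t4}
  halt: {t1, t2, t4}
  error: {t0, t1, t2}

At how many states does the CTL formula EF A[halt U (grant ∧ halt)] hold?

Sat(grant ∧ halt) = {t4}
A[halt U (grant ∧ halt)]: least fixpoint, start Z0 = Sat((grant ∧ halt)) = {t4}, add states in Sat(halt) with every successor in Z. Z1 = {t1, t4}; fixed.
Sat(A[halt U (grant ∧ halt)]) = {t1, t4}
EF A[halt U (grant ∧ halt)]: least fixpoint, start Z0 = {t1, t4}, add states with some successor in Z. Already a fixed point.
Sat(EF A[halt U (grant ∧ halt)]) = {t1, t4}
|Sat(EF A[halt U (grant ∧ halt)])| = |{t1, t4}| = 2.

2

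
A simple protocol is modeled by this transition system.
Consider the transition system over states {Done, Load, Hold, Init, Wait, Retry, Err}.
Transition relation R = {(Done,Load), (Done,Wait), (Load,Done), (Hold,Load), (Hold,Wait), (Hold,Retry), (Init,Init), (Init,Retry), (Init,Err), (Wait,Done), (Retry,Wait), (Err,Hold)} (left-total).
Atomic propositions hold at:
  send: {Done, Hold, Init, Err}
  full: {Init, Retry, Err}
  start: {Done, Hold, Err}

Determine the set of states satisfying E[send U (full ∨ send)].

{Done, Hold, Init, Retry, Err}

Sat(full ∨ send) = {Done, Hold, Init, Retry, Err}
E[send U (full ∨ send)]: least fixpoint, start Z0 = Sat((full ∨ send)) = {Done, Hold, Init, Retry, Err}, add states in Sat(send) with some successor in Z. Already a fixed point.
Sat(E[send U (full ∨ send)]) = {Done, Hold, Init, Retry, Err}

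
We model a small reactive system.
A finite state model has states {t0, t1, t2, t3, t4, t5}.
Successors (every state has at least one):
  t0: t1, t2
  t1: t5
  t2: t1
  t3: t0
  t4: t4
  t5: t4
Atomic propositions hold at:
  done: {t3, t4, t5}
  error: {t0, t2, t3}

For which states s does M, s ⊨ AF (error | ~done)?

{t0, t1, t2, t3}

Sat(~done) = {t0, t1, t2}
Sat(error | ~done) = {t0, t1, t2, t3}
AF (error | ~done): least fixpoint, start Z0 = {t0, t1, t2, t3}, add states with every successor in Z. Already a fixed point.
Sat(AF (error | ~done)) = {t0, t1, t2, t3}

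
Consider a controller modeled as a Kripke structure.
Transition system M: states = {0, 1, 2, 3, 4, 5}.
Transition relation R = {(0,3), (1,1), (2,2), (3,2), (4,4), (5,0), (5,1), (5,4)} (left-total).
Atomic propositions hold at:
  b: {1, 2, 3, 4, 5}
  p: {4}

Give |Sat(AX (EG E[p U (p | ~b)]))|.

1

Sat(~b) = {0}
Sat(p | ~b) = {0, 4}
E[p U (p | ~b)]: least fixpoint, start Z0 = Sat((p | ~b)) = {0, 4}, add states in Sat(p) with some successor in Z. Already a fixed point.
Sat(E[p U (p | ~b)]) = {0, 4}
EG E[p U (p | ~b)]: greatest fixpoint, start Z0 = {0, 4}, keep only states in Sat with some successor in Z. Z1 = {4}; fixed.
Sat(EG E[p U (p | ~b)]) = {4}
Sat(AX (EG E[p U (p | ~b)])) = {s : every successor in {4}} = {4}
|Sat(AX (EG E[p U (p | ~b)]))| = |{4}| = 1.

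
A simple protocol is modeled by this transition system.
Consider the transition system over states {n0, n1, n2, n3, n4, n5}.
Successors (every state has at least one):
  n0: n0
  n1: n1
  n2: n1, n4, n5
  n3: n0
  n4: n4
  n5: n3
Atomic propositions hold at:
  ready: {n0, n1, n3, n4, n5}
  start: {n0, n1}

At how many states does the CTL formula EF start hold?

EF start: least fixpoint, start Z0 = {n0, n1}, add states with some successor in Z. Z1 = {n0, n1, n2, n3}; Z2 = {n0, n1, n2, n3, n5}; fixed.
Sat(EF start) = {n0, n1, n2, n3, n5}
|Sat(EF start)| = |{n0, n1, n2, n3, n5}| = 5.

5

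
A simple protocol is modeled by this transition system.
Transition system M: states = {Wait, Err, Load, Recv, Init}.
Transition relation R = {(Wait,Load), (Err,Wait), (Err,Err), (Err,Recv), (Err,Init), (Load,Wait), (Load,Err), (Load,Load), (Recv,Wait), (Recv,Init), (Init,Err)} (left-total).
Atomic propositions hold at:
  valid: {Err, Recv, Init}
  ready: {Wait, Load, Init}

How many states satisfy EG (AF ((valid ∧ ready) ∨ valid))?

Sat(valid ∧ ready) = {Init}
Sat((valid ∧ ready) ∨ valid) = {Err, Recv, Init}
AF ((valid ∧ ready) ∨ valid): least fixpoint, start Z0 = {Err, Recv, Init}, add states with every successor in Z. Already a fixed point.
Sat(AF ((valid ∧ ready) ∨ valid)) = {Err, Recv, Init}
EG (AF ((valid ∧ ready) ∨ valid)): greatest fixpoint, start Z0 = {Err, Recv, Init}, keep only states in Sat with some successor in Z. Already a fixed point.
Sat(EG (AF ((valid ∧ ready) ∨ valid))) = {Err, Recv, Init}
|Sat(EG (AF ((valid ∧ ready) ∨ valid)))| = |{Err, Recv, Init}| = 3.

3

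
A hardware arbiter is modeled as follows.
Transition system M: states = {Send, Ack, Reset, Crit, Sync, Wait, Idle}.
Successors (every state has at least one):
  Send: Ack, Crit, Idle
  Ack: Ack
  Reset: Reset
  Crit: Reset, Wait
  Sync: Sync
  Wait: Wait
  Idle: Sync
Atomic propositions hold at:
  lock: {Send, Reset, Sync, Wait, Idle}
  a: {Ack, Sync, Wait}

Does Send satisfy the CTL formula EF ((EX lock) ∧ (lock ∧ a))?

Yes

Sat(EX lock) = {s : some successor in {Send, Reset, Sync, Wait, Idle}} = {Send, Reset, Crit, Sync, Wait, Idle}
Sat(lock ∧ a) = {Sync, Wait}
Sat((EX lock) ∧ (lock ∧ a)) = {Sync, Wait}
EF ((EX lock) ∧ (lock ∧ a)): least fixpoint, start Z0 = {Sync, Wait}, add states with some successor in Z. Z1 = {Crit, Sync, Wait, Idle}; Z2 = {Send, Crit, Sync, Wait, Idle}; fixed.
Sat(EF ((EX lock) ∧ (lock ∧ a))) = {Send, Crit, Sync, Wait, Idle}
Send ∈ Sat(EF ((EX lock) ∧ (lock ∧ a))) = {Send, Crit, Sync, Wait, Idle}, so the formula holds at Send.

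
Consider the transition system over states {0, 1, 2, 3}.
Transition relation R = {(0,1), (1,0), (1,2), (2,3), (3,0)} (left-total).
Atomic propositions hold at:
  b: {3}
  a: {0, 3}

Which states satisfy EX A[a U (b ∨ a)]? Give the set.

{1, 2, 3}

Sat(b ∨ a) = {0, 3}
A[a U (b ∨ a)]: least fixpoint, start Z0 = Sat((b ∨ a)) = {0, 3}, add states in Sat(a) with every successor in Z. Already a fixed point.
Sat(A[a U (b ∨ a)]) = {0, 3}
Sat(EX A[a U (b ∨ a)]) = {s : some successor in {0, 3}} = {1, 2, 3}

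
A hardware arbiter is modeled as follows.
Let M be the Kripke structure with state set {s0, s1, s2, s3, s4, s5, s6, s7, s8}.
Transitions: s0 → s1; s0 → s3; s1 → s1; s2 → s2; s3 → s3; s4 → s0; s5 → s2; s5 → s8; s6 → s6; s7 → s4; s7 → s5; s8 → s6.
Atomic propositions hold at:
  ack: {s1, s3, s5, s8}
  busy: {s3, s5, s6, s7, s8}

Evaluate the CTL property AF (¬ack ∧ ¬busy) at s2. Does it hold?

Sat(¬ack) = {s0, s2, s4, s6, s7}
Sat(¬busy) = {s0, s1, s2, s4}
Sat(¬ack ∧ ¬busy) = {s0, s2, s4}
AF (¬ack ∧ ¬busy): least fixpoint, start Z0 = {s0, s2, s4}, add states with every successor in Z. Already a fixed point.
Sat(AF (¬ack ∧ ¬busy)) = {s0, s2, s4}
s2 ∈ Sat(AF (¬ack ∧ ¬busy)) = {s0, s2, s4}, so the formula holds at s2.

Yes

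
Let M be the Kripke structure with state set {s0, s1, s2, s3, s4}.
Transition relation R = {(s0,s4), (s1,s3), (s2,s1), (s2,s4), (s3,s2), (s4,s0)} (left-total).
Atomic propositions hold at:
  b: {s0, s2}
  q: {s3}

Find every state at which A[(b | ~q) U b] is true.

{s0, s2, s4}

Sat(~q) = {s0, s1, s2, s4}
Sat(b | ~q) = {s0, s1, s2, s4}
A[(b | ~q) U b]: least fixpoint, start Z0 = Sat(b) = {s0, s2}, add states in Sat(b | ~q) with every successor in Z. Z1 = {s0, s2, s4}; fixed.
Sat(A[(b | ~q) U b]) = {s0, s2, s4}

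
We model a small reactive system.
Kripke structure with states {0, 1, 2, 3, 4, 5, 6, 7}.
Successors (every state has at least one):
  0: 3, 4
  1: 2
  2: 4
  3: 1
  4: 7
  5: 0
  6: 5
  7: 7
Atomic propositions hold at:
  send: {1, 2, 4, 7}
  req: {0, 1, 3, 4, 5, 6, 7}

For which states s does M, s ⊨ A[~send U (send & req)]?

{0, 1, 3, 4, 5, 6, 7}

Sat(~send) = {0, 3, 5, 6}
Sat(send & req) = {1, 4, 7}
A[~send U (send & req)]: least fixpoint, start Z0 = Sat((send & req)) = {1, 4, 7}, add states in Sat(~send) with every successor in Z. Z1 = {1, 3, 4, 7}; Z2 = {0, 1, 3, 4, 7}; Z3 = {0, 1, 3, 4, 5, 7}; Z4 = {0, 1, 3, 4, 5, 6, 7}; fixed.
Sat(A[~send U (send & req)]) = {0, 1, 3, 4, 5, 6, 7}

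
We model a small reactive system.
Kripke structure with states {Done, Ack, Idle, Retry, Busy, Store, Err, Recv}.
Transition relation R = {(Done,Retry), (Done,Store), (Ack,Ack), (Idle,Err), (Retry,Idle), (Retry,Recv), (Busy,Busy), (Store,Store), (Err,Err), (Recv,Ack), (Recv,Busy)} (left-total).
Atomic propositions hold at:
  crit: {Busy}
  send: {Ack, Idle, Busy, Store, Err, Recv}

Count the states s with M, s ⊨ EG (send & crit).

Sat(send & crit) = {Busy}
EG (send & crit): greatest fixpoint, start Z0 = {Busy}, keep only states in Sat with some successor in Z. Already a fixed point.
Sat(EG (send & crit)) = {Busy}
|Sat(EG (send & crit))| = |{Busy}| = 1.

1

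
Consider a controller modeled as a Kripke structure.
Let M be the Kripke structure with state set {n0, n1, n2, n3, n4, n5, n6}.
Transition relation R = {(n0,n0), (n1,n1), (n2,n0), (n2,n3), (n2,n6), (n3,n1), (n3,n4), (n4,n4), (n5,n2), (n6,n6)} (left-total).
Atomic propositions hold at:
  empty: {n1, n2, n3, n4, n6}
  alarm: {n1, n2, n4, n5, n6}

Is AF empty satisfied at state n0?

No

AF empty: least fixpoint, start Z0 = {n1, n2, n3, n4, n6}, add states with every successor in Z. Z1 = {n1, n2, n3, n4, n5, n6}; fixed.
Sat(AF empty) = {n1, n2, n3, n4, n5, n6}
n0 ∉ Sat(AF empty) = {n1, n2, n3, n4, n5, n6}, so the formula does not hold at n0.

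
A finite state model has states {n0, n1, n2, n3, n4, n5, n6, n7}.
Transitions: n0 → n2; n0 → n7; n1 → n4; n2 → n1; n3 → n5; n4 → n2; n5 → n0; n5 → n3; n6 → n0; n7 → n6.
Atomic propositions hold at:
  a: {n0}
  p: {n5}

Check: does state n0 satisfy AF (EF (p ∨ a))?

Yes

Sat(p ∨ a) = {n0, n5}
EF (p ∨ a): least fixpoint, start Z0 = {n0, n5}, add states with some successor in Z. Z1 = {n0, n3, n5, n6}; Z2 = {n0, n3, n5, n6, n7}; fixed.
Sat(EF (p ∨ a)) = {n0, n3, n5, n6, n7}
AF (EF (p ∨ a)): least fixpoint, start Z0 = {n0, n3, n5, n6, n7}, add states with every successor in Z. Already a fixed point.
Sat(AF (EF (p ∨ a))) = {n0, n3, n5, n6, n7}
n0 ∈ Sat(AF (EF (p ∨ a))) = {n0, n3, n5, n6, n7}, so the formula holds at n0.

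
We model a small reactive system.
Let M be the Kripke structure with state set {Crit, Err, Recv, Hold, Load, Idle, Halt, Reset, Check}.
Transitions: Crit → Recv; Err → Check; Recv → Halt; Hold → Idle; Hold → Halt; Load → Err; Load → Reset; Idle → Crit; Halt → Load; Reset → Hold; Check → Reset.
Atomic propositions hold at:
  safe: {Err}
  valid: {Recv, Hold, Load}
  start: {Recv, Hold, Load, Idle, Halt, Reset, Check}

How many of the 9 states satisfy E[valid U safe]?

2

E[valid U safe]: least fixpoint, start Z0 = Sat(safe) = {Err}, add states in Sat(valid) with some successor in Z. Z1 = {Err, Load}; fixed.
Sat(E[valid U safe]) = {Err, Load}
|Sat(E[valid U safe])| = |{Err, Load}| = 2.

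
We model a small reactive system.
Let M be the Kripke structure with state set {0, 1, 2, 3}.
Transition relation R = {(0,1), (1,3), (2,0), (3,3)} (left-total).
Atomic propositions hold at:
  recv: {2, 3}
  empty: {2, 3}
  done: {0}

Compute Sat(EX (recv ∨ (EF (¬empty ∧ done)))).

Sat(¬empty) = {0, 1}
Sat(¬empty ∧ done) = {0}
EF (¬empty ∧ done): least fixpoint, start Z0 = {0}, add states with some successor in Z. Z1 = {0, 2}; fixed.
Sat(EF (¬empty ∧ done)) = {0, 2}
Sat(recv ∨ (EF (¬empty ∧ done))) = {0, 2, 3}
Sat(EX (recv ∨ (EF (¬empty ∧ done)))) = {s : some successor in {0, 2, 3}} = {1, 2, 3}

{1, 2, 3}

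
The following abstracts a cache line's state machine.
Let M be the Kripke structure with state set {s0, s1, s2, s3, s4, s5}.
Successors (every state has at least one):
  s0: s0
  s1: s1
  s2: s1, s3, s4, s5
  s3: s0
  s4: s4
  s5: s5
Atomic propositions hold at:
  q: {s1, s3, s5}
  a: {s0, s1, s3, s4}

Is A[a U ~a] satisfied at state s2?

Yes

Sat(~a) = {s2, s5}
A[a U ~a]: least fixpoint, start Z0 = Sat(~a) = {s2, s5}, add states in Sat(a) with every successor in Z. Already a fixed point.
Sat(A[a U ~a]) = {s2, s5}
s2 ∈ Sat(A[a U ~a]) = {s2, s5}, so the formula holds at s2.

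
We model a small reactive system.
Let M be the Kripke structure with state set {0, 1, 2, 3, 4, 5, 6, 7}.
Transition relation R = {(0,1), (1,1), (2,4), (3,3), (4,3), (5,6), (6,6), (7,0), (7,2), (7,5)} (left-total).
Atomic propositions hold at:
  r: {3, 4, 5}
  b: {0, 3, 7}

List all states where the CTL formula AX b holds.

Sat(AX b) = {s : every successor in {0, 3, 7}} = {3, 4}

{3, 4}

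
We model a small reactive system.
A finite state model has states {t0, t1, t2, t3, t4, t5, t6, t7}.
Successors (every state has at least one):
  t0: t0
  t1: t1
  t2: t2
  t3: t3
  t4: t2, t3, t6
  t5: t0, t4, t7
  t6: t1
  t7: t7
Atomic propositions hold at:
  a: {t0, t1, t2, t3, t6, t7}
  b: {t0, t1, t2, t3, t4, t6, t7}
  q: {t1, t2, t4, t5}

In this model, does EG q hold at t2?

EG q: greatest fixpoint, start Z0 = {t1, t2, t4, t5}, keep only states in Sat with some successor in Z. Already a fixed point.
Sat(EG q) = {t1, t2, t4, t5}
t2 ∈ Sat(EG q) = {t1, t2, t4, t5}, so the formula holds at t2.

Yes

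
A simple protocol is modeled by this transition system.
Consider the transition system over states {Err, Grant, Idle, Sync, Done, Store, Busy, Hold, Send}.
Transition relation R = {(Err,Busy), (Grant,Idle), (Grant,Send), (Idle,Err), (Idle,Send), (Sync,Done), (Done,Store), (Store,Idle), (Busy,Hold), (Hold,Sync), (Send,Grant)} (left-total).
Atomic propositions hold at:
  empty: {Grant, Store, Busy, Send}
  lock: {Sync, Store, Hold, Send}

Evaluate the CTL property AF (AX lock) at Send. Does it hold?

Sat(AX lock) = {s : every successor in {Sync, Store, Hold, Send}} = {Done, Busy, Hold}
AF (AX lock): least fixpoint, start Z0 = {Done, Busy, Hold}, add states with every successor in Z. Z1 = {Err, Sync, Done, Busy, Hold}; fixed.
Sat(AF (AX lock)) = {Err, Sync, Done, Busy, Hold}
Send ∉ Sat(AF (AX lock)) = {Err, Sync, Done, Busy, Hold}, so the formula does not hold at Send.

No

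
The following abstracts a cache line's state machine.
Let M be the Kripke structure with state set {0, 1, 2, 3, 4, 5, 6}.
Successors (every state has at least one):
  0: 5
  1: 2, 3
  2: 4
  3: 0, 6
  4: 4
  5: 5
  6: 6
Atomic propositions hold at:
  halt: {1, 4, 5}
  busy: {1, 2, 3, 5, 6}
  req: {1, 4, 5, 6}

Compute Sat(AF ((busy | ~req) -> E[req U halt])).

Sat(~req) = {0, 2, 3}
Sat(busy | ~req) = {0, 1, 2, 3, 5, 6}
E[req U halt]: least fixpoint, start Z0 = Sat(halt) = {1, 4, 5}, add states in Sat(req) with some successor in Z. Already a fixed point.
Sat(E[req U halt]) = {1, 4, 5}
Sat((busy | ~req) -> E[req U halt]) = {1, 4, 5}
AF ((busy | ~req) -> E[req U halt]): least fixpoint, start Z0 = {1, 4, 5}, add states with every successor in Z. Z1 = {0, 1, 2, 4, 5}; fixed.
Sat(AF ((busy | ~req) -> E[req U halt])) = {0, 1, 2, 4, 5}

{0, 1, 2, 4, 5}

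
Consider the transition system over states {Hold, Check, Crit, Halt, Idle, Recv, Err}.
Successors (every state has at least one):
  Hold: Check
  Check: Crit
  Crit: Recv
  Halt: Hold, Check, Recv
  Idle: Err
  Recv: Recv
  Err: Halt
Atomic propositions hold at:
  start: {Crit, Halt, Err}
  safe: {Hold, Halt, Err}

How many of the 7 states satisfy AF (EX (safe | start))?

5

Sat(safe | start) = {Hold, Crit, Halt, Err}
Sat(EX (safe | start)) = {s : some successor in {Hold, Crit, Halt, Err}} = {Check, Halt, Idle, Err}
AF (EX (safe | start)): least fixpoint, start Z0 = {Check, Halt, Idle, Err}, add states with every successor in Z. Z1 = {Hold, Check, Halt, Idle, Err}; fixed.
Sat(AF (EX (safe | start))) = {Hold, Check, Halt, Idle, Err}
|Sat(AF (EX (safe | start)))| = |{Hold, Check, Halt, Idle, Err}| = 5.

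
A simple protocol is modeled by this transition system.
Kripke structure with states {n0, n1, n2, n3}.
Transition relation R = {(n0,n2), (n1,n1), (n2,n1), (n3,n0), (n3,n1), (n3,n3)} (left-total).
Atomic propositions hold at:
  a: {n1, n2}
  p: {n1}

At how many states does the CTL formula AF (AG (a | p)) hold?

Sat(a | p) = {n1, n2}
AG (a | p): greatest fixpoint, start Z0 = {n1, n2}, keep only states in Sat with every successor in Z. Already a fixed point.
Sat(AG (a | p)) = {n1, n2}
AF (AG (a | p)): least fixpoint, start Z0 = {n1, n2}, add states with every successor in Z. Z1 = {n0, n1, n2}; fixed.
Sat(AF (AG (a | p))) = {n0, n1, n2}
|Sat(AF (AG (a | p)))| = |{n0, n1, n2}| = 3.

3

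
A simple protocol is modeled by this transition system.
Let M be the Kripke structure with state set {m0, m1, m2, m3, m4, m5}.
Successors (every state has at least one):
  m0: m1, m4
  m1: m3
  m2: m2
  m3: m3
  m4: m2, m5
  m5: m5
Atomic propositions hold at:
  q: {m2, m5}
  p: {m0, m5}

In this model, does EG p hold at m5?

Yes

EG p: greatest fixpoint, start Z0 = {m0, m5}, keep only states in Sat with some successor in Z. Z1 = {m5}; fixed.
Sat(EG p) = {m5}
m5 ∈ Sat(EG p) = {m5}, so the formula holds at m5.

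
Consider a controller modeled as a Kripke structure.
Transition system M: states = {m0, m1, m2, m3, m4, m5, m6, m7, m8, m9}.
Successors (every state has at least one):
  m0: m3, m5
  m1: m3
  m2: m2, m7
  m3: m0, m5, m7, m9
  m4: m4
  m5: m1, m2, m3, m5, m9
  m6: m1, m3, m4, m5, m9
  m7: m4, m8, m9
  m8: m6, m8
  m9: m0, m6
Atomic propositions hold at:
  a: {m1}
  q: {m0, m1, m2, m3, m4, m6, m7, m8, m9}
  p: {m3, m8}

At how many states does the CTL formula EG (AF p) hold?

1

AF p: least fixpoint, start Z0 = {m3, m8}, add states with every successor in Z. Z1 = {m1, m3, m8}; fixed.
Sat(AF p) = {m1, m3, m8}
EG (AF p): greatest fixpoint, start Z0 = {m1, m3, m8}, keep only states in Sat with some successor in Z. Z1 = {m1, m8}; Z2 = {m8}; fixed.
Sat(EG (AF p)) = {m8}
|Sat(EG (AF p))| = |{m8}| = 1.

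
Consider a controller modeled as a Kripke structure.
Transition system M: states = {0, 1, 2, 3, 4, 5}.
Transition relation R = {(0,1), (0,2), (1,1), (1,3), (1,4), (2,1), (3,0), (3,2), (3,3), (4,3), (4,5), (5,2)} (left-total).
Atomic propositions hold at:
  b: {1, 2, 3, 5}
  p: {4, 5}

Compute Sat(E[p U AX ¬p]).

{0, 2, 3, 4, 5}

Sat(¬p) = {0, 1, 2, 3}
Sat(AX ¬p) = {s : every successor in {0, 1, 2, 3}} = {0, 2, 3, 5}
E[p U AX ¬p]: least fixpoint, start Z0 = Sat(AX ¬p) = {0, 2, 3, 5}, add states in Sat(p) with some successor in Z. Z1 = {0, 2, 3, 4, 5}; fixed.
Sat(E[p U AX ¬p]) = {0, 2, 3, 4, 5}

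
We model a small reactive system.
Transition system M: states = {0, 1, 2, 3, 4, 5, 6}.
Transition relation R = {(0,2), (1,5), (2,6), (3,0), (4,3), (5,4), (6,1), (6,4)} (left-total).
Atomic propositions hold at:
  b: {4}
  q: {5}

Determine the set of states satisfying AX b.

{5}

Sat(AX b) = {s : every successor in {4}} = {5}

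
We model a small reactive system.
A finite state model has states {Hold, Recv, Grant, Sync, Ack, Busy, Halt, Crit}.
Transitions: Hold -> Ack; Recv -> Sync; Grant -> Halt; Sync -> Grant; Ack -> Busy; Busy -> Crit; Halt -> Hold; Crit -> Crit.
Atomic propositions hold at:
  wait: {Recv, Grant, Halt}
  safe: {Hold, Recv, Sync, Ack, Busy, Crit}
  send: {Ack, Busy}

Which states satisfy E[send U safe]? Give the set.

{Hold, Recv, Sync, Ack, Busy, Crit}

E[send U safe]: least fixpoint, start Z0 = Sat(safe) = {Hold, Recv, Sync, Ack, Busy, Crit}, add states in Sat(send) with some successor in Z. Already a fixed point.
Sat(E[send U safe]) = {Hold, Recv, Sync, Ack, Busy, Crit}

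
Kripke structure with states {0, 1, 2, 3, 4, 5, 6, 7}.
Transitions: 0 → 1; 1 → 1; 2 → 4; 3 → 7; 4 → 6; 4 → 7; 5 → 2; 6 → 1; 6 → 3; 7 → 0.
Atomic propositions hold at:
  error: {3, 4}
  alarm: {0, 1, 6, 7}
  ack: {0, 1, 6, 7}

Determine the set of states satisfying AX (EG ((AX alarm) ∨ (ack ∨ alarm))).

{0, 1, 2, 3, 4, 6, 7}

Sat(AX alarm) = {s : every successor in {0, 1, 6, 7}} = {0, 1, 3, 4, 7}
Sat(ack ∨ alarm) = {0, 1, 6, 7}
Sat((AX alarm) ∨ (ack ∨ alarm)) = {0, 1, 3, 4, 6, 7}
EG ((AX alarm) ∨ (ack ∨ alarm)): greatest fixpoint, start Z0 = {0, 1, 3, 4, 6, 7}, keep only states in Sat with some successor in Z. Already a fixed point.
Sat(EG ((AX alarm) ∨ (ack ∨ alarm))) = {0, 1, 3, 4, 6, 7}
Sat(AX (EG ((AX alarm) ∨ (ack ∨ alarm)))) = {s : every successor in {0, 1, 3, 4, 6, 7}} = {0, 1, 2, 3, 4, 6, 7}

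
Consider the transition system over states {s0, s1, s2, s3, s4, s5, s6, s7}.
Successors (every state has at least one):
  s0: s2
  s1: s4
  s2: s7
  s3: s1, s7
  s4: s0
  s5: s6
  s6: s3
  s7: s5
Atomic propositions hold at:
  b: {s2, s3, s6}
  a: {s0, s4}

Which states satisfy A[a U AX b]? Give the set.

Sat(AX b) = {s : every successor in {s2, s3, s6}} = {s0, s5, s6}
A[a U AX b]: least fixpoint, start Z0 = Sat(AX b) = {s0, s5, s6}, add states in Sat(a) with every successor in Z. Z1 = {s0, s4, s5, s6}; fixed.
Sat(A[a U AX b]) = {s0, s4, s5, s6}

{s0, s4, s5, s6}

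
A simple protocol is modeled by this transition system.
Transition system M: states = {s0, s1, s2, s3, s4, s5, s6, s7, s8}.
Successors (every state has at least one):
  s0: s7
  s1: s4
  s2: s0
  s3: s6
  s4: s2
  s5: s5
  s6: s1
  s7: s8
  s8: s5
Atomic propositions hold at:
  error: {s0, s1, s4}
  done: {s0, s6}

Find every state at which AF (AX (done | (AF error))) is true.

AF error: least fixpoint, start Z0 = {s0, s1, s4}, add states with every successor in Z. Z1 = {s0, s1, s2, s4, s6}; Z2 = {s0, s1, s2, s3, s4, s6}; fixed.
Sat(AF error) = {s0, s1, s2, s3, s4, s6}
Sat(done | (AF error)) = {s0, s1, s2, s3, s4, s6}
Sat(AX (done | (AF error))) = {s : every successor in {s0, s1, s2, s3, s4, s6}} = {s1, s2, s3, s4, s6}
AF (AX (done | (AF error))): least fixpoint, start Z0 = {s1, s2, s3, s4, s6}, add states with every successor in Z. Already a fixed point.
Sat(AF (AX (done | (AF error)))) = {s1, s2, s3, s4, s6}

{s1, s2, s3, s4, s6}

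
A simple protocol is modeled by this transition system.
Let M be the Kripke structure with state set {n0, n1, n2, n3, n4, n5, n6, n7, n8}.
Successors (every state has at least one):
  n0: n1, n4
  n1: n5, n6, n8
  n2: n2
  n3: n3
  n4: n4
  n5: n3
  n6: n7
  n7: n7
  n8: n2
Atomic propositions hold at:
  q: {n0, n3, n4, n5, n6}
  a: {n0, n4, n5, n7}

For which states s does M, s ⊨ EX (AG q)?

{n0, n1, n3, n4, n5}

AG q: greatest fixpoint, start Z0 = {n0, n3, n4, n5, n6}, keep only states in Sat with every successor in Z. Z1 = {n3, n4, n5}; fixed.
Sat(AG q) = {n3, n4, n5}
Sat(EX (AG q)) = {s : some successor in {n3, n4, n5}} = {n0, n1, n3, n4, n5}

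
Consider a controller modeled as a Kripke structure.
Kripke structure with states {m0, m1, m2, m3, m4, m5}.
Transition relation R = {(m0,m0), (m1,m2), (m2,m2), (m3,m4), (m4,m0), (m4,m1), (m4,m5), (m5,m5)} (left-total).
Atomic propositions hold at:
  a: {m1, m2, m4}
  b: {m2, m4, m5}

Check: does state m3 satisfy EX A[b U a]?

Yes

A[b U a]: least fixpoint, start Z0 = Sat(a) = {m1, m2, m4}, add states in Sat(b) with every successor in Z. Already a fixed point.
Sat(A[b U a]) = {m1, m2, m4}
Sat(EX A[b U a]) = {s : some successor in {m1, m2, m4}} = {m1, m2, m3, m4}
m3 ∈ Sat(EX A[b U a]) = {m1, m2, m3, m4}, so the formula holds at m3.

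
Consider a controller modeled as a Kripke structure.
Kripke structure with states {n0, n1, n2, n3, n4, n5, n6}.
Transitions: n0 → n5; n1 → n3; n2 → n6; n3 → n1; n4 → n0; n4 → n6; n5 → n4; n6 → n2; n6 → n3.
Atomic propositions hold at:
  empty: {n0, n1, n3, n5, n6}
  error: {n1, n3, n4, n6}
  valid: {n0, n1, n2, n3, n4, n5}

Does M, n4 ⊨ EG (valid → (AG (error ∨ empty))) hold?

No

Sat(error ∨ empty) = {n0, n1, n3, n4, n5, n6}
AG (error ∨ empty): greatest fixpoint, start Z0 = {n0, n1, n3, n4, n5, n6}, keep only states in Sat with every successor in Z. Z1 = {n0, n1, n3, n4, n5}; Z2 = {n0, n1, n3, n5}; Z3 = {n0, n1, n3}; Z4 = {n1, n3}; fixed.
Sat(AG (error ∨ empty)) = {n1, n3}
Sat(valid → (AG (error ∨ empty))) = {n1, n3, n6}
EG (valid → (AG (error ∨ empty))): greatest fixpoint, start Z0 = {n1, n3, n6}, keep only states in Sat with some successor in Z. Already a fixed point.
Sat(EG (valid → (AG (error ∨ empty)))) = {n1, n3, n6}
n4 ∉ Sat(EG (valid → (AG (error ∨ empty)))) = {n1, n3, n6}, so the formula does not hold at n4.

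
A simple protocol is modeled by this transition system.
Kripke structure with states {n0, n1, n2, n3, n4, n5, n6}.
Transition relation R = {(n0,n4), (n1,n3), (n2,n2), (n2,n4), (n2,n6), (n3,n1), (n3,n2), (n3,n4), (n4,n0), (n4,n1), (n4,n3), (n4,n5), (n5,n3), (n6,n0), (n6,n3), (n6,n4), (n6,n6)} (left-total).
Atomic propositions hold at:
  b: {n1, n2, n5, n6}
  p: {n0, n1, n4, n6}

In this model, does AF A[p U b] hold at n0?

No

A[p U b]: least fixpoint, start Z0 = Sat(b) = {n1, n2, n5, n6}, add states in Sat(p) with every successor in Z. Already a fixed point.
Sat(A[p U b]) = {n1, n2, n5, n6}
AF A[p U b]: least fixpoint, start Z0 = {n1, n2, n5, n6}, add states with every successor in Z. Already a fixed point.
Sat(AF A[p U b]) = {n1, n2, n5, n6}
n0 ∉ Sat(AF A[p U b]) = {n1, n2, n5, n6}, so the formula does not hold at n0.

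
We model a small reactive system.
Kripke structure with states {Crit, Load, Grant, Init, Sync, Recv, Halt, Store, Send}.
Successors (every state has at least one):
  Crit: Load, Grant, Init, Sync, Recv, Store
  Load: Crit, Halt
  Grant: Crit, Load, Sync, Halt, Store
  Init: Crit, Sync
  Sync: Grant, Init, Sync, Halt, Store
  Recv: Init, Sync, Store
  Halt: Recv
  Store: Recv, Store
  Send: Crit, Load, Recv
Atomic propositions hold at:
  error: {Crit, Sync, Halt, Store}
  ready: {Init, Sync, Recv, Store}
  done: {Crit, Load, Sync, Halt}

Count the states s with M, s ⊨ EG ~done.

Sat(~done) = {Grant, Init, Recv, Store, Send}
EG ~done: greatest fixpoint, start Z0 = {Grant, Init, Recv, Store, Send}, keep only states in Sat with some successor in Z. Z1 = {Grant, Recv, Store, Send}; fixed.
Sat(EG ~done) = {Grant, Recv, Store, Send}
|Sat(EG ~done)| = |{Grant, Recv, Store, Send}| = 4.

4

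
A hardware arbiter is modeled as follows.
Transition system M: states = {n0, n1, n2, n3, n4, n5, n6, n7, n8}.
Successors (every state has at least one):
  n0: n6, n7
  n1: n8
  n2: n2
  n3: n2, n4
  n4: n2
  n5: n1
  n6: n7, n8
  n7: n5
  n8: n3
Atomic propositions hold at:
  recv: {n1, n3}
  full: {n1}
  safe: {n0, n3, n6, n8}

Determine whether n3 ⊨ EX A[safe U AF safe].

No

AF safe: least fixpoint, start Z0 = {n0, n3, n6, n8}, add states with every successor in Z. Z1 = {n0, n1, n3, n6, n8}; Z2 = {n0, n1, n3, n5, n6, n8}; Z3 = {n0, n1, n3, n5, n6, n7, n8}; fixed.
Sat(AF safe) = {n0, n1, n3, n5, n6, n7, n8}
A[safe U AF safe]: least fixpoint, start Z0 = Sat(AF safe) = {n0, n1, n3, n5, n6, n7, n8}, add states in Sat(safe) with every successor in Z. Already a fixed point.
Sat(A[safe U AF safe]) = {n0, n1, n3, n5, n6, n7, n8}
Sat(EX A[safe U AF safe]) = {s : some successor in {n0, n1, n3, n5, n6, n7, n8}} = {n0, n1, n5, n6, n7, n8}
n3 ∉ Sat(EX A[safe U AF safe]) = {n0, n1, n5, n6, n7, n8}, so the formula does not hold at n3.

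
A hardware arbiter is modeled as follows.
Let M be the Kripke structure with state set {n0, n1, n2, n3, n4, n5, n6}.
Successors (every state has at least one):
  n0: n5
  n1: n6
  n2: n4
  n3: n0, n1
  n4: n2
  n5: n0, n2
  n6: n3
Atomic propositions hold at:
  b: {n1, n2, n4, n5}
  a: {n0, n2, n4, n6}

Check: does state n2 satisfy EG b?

Yes

EG b: greatest fixpoint, start Z0 = {n1, n2, n4, n5}, keep only states in Sat with some successor in Z. Z1 = {n2, n4, n5}; fixed.
Sat(EG b) = {n2, n4, n5}
n2 ∈ Sat(EG b) = {n2, n4, n5}, so the formula holds at n2.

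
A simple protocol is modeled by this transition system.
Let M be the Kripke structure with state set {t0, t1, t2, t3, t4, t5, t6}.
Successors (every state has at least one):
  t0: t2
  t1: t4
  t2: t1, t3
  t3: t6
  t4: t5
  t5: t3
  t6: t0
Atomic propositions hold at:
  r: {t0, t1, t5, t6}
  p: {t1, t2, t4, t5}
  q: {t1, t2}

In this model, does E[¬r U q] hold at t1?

Yes

Sat(¬r) = {t2, t3, t4}
E[¬r U q]: least fixpoint, start Z0 = Sat(q) = {t1, t2}, add states in Sat(¬r) with some successor in Z. Already a fixed point.
Sat(E[¬r U q]) = {t1, t2}
t1 ∈ Sat(E[¬r U q]) = {t1, t2}, so the formula holds at t1.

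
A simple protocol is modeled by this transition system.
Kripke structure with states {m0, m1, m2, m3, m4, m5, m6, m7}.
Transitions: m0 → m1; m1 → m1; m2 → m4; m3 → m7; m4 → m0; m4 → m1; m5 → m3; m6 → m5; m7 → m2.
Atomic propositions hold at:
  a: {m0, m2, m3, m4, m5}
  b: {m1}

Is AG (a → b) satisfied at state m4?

Sat(a → b) = {m1, m6, m7}
AG (a → b): greatest fixpoint, start Z0 = {m1, m6, m7}, keep only states in Sat with every successor in Z. Z1 = {m1}; fixed.
Sat(AG (a → b)) = {m1}
m4 ∉ Sat(AG (a → b)) = {m1}, so the formula does not hold at m4.

No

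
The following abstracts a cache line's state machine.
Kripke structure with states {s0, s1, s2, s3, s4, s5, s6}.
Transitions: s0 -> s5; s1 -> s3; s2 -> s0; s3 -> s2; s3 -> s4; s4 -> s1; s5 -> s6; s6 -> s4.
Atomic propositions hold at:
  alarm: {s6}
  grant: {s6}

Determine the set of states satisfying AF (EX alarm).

{s0, s2, s5}

Sat(EX alarm) = {s : some successor in {s6}} = {s5}
AF (EX alarm): least fixpoint, start Z0 = {s5}, add states with every successor in Z. Z1 = {s0, s5}; Z2 = {s0, s2, s5}; fixed.
Sat(AF (EX alarm)) = {s0, s2, s5}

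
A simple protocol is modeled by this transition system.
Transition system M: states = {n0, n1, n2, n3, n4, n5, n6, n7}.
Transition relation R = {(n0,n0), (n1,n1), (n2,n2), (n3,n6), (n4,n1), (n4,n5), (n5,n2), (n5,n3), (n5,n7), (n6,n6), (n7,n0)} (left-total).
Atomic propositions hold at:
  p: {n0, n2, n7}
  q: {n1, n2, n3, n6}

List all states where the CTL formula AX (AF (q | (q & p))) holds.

Sat(q & p) = {n2}
Sat(q | (q & p)) = {n1, n2, n3, n6}
AF (q | (q & p)): least fixpoint, start Z0 = {n1, n2, n3, n6}, add states with every successor in Z. Already a fixed point.
Sat(AF (q | (q & p))) = {n1, n2, n3, n6}
Sat(AX (AF (q | (q & p)))) = {s : every successor in {n1, n2, n3, n6}} = {n1, n2, n3, n6}

{n1, n2, n3, n6}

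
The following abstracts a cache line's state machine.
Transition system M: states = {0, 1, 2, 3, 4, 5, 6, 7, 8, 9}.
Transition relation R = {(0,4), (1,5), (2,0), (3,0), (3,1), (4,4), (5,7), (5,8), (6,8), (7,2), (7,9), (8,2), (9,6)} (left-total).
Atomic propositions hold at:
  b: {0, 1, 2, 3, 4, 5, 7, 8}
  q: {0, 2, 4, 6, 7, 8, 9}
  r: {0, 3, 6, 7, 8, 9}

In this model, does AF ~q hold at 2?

No

Sat(~q) = {1, 3, 5}
AF ~q: least fixpoint, start Z0 = {1, 3, 5}, add states with every successor in Z. Already a fixed point.
Sat(AF ~q) = {1, 3, 5}
2 ∉ Sat(AF ~q) = {1, 3, 5}, so the formula does not hold at 2.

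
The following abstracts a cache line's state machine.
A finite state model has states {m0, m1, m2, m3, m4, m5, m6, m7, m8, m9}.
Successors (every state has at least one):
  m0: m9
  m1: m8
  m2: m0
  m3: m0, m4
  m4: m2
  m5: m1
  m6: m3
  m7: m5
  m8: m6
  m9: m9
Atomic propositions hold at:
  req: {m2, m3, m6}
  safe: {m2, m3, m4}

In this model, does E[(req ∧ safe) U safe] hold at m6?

Sat(req ∧ safe) = {m2, m3}
E[(req ∧ safe) U safe]: least fixpoint, start Z0 = Sat(safe) = {m2, m3, m4}, add states in Sat(req ∧ safe) with some successor in Z. Already a fixed point.
Sat(E[(req ∧ safe) U safe]) = {m2, m3, m4}
m6 ∉ Sat(E[(req ∧ safe) U safe]) = {m2, m3, m4}, so the formula does not hold at m6.

No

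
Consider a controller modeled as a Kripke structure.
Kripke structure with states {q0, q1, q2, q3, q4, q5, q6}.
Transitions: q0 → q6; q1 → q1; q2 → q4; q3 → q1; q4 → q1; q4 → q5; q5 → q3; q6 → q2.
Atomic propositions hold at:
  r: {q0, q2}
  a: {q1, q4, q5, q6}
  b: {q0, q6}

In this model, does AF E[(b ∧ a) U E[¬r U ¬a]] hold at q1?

Sat(b ∧ a) = {q6}
Sat(¬r) = {q1, q3, q4, q5, q6}
Sat(¬a) = {q0, q2, q3}
E[¬r U ¬a]: least fixpoint, start Z0 = Sat(¬a) = {q0, q2, q3}, add states in Sat(¬r) with some successor in Z. Z1 = {q0, q2, q3, q5, q6}; Z2 = {q0, q2, q3, q4, q5, q6}; fixed.
Sat(E[¬r U ¬a]) = {q0, q2, q3, q4, q5, q6}
E[(b ∧ a) U E[¬r U ¬a]]: least fixpoint, start Z0 = Sat(E[¬r U ¬a]) = {q0, q2, q3, q4, q5, q6}, add states in Sat(b ∧ a) with some successor in Z. Already a fixed point.
Sat(E[(b ∧ a) U E[¬r U ¬a]]) = {q0, q2, q3, q4, q5, q6}
AF E[(b ∧ a) U E[¬r U ¬a]]: least fixpoint, start Z0 = {q0, q2, q3, q4, q5, q6}, add states with every successor in Z. Already a fixed point.
Sat(AF E[(b ∧ a) U E[¬r U ¬a]]) = {q0, q2, q3, q4, q5, q6}
q1 ∉ Sat(AF E[(b ∧ a) U E[¬r U ¬a]]) = {q0, q2, q3, q4, q5, q6}, so the formula does not hold at q1.

No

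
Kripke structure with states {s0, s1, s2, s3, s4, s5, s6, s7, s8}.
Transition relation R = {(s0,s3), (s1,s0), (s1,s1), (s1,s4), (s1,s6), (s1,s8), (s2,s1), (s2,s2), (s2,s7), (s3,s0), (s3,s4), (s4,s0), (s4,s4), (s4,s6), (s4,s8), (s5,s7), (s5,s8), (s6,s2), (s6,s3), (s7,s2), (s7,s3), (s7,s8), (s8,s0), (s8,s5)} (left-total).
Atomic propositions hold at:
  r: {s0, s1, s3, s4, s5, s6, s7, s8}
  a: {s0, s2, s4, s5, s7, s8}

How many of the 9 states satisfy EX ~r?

Sat(~r) = {s2}
Sat(EX ~r) = {s : some successor in {s2}} = {s2, s6, s7}
|Sat(EX ~r)| = |{s2, s6, s7}| = 3.

3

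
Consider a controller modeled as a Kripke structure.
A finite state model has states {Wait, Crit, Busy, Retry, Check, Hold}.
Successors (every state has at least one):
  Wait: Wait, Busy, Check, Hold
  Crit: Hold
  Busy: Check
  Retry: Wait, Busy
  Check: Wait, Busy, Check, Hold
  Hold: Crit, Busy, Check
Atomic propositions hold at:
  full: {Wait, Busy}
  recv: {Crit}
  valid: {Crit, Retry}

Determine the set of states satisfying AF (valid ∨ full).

Sat(valid ∨ full) = {Wait, Crit, Busy, Retry}
AF (valid ∨ full): least fixpoint, start Z0 = {Wait, Crit, Busy, Retry}, add states with every successor in Z. Already a fixed point.
Sat(AF (valid ∨ full)) = {Wait, Crit, Busy, Retry}

{Wait, Crit, Busy, Retry}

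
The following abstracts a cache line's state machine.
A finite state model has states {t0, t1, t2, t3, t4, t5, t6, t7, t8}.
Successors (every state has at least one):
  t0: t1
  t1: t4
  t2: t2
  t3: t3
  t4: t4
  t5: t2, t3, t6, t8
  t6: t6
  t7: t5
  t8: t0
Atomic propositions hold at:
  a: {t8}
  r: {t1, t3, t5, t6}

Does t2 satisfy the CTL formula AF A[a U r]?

A[a U r]: least fixpoint, start Z0 = Sat(r) = {t1, t3, t5, t6}, add states in Sat(a) with every successor in Z. Already a fixed point.
Sat(A[a U r]) = {t1, t3, t5, t6}
AF A[a U r]: least fixpoint, start Z0 = {t1, t3, t5, t6}, add states with every successor in Z. Z1 = {t0, t1, t3, t5, t6, t7}; Z2 = {t0, t1, t3, t5, t6, t7, t8}; fixed.
Sat(AF A[a U r]) = {t0, t1, t3, t5, t6, t7, t8}
t2 ∉ Sat(AF A[a U r]) = {t0, t1, t3, t5, t6, t7, t8}, so the formula does not hold at t2.

No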